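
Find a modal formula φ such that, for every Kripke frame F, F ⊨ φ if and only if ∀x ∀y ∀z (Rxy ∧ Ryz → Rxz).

A defining formula is □q → □□q (the 4 axiom).

□q → □□q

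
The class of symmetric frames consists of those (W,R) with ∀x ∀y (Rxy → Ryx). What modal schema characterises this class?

A defining formula is ψ → □◇ψ (the B axiom).
Suppose ψ→□◇ψ is valid. Take Rxy and set V(ψ)={x}. Then ψ at x, so □◇ψ at x, so ◇ψ at y, so some z with Ryz has ψ; z=x, i.e. Ryx.

ψ → □◇ψ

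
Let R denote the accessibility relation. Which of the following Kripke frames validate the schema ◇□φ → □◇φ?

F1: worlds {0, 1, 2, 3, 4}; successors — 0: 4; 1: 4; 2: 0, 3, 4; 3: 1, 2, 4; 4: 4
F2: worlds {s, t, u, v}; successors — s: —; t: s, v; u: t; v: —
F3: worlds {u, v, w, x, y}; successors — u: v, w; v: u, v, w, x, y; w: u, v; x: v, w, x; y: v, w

F1, F3

The schema corresponds to convergence: ∀x ∀y ∀z (Rxy ∧ Rxz → ∃w (Ryw ∧ Rzw)).
F1: condition met.
F2: fails — Rts and Rts but s and s have no common successor.
F3: condition met.
Valid on: F1, F3.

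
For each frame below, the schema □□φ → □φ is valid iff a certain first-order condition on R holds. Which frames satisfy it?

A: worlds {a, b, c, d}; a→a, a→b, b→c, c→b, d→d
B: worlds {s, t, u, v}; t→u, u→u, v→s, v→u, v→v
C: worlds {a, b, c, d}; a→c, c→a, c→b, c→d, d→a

Frame correspondent (Sahlqvist): ∀x ∀y (Rxy → ∃z (Rxz ∧ Rzy)) — i.e. density.
A: fails — Rbc but no z with Rbz and Rzc.
B: ✓.
C: fails — Rcd but no z with Rcz and Rzd.

B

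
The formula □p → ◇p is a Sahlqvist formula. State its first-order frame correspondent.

seriality: ∀x ∃y Rxy

Suppose □p→◇p is valid. At any x set V(p)=W. Then □p at x, so ◇p at x, so x has a successor.
Conversely, any frame satisfying ∀x ∃y Rxy validates the schema.
So the correspondent is seriality.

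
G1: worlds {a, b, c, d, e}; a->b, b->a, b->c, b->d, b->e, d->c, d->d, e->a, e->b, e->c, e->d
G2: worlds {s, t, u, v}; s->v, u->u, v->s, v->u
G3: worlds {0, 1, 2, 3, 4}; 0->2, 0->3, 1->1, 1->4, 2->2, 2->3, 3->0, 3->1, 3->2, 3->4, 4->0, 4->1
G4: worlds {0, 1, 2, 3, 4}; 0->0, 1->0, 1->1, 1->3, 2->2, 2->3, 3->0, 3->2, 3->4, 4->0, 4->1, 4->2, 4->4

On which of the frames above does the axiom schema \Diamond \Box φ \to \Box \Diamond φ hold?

The schema corresponds to convergence: \forall x \forall y \forall z (Rxy \wedge Rxz \to \exists w (Ryw \wedge Rzw)).
G1: fails — Rbc and Rbc but c and c have no common successor.
G2: fails — Rvu and Rvs but u and s have no common successor.
G3: fails — R34 and R32 but 4 and 2 have no common successor.
G4: fails — R32 and R30 but 2 and 0 have no common successor.
Valid on no frame.

none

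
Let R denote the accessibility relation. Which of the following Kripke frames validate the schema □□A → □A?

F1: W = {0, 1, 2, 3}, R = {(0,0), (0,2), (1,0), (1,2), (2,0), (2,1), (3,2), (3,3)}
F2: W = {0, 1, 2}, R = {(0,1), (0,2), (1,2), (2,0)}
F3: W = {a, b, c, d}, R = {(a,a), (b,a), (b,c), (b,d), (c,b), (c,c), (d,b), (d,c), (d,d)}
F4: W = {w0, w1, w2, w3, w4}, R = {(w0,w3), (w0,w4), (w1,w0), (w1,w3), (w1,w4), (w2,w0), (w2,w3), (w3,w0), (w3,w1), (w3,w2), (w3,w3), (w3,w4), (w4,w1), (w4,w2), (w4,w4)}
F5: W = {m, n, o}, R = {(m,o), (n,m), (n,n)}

F3, F4

The schema corresponds to density: ∀x ∀y (Rxy → ∃z (Rxz ∧ Rzy)).
F1: fails — R21 but no z with R2z and Rz1.
F2: fails — R12 but no z with R1z and Rz2.
F3: holds.
F4: holds.
F5: fails — Rmo but no z with Rmz and Rzo.
Valid on: F3, F4.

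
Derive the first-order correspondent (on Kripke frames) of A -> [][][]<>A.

This is a Sahlqvist (Geach-type) schema ◇^0□^0A → □^3◇^1A.
Minimal-valuation argument: fix x; take any y with xR^0y and any z with xR^3z. Set V(A) to the set of worlds R-reachable from y in exactly 0 steps. Then □^0A holds at y, so the antecedent holds at x; validity forces ◇^1A at z, giving a w with zR^1w and yR^0w.
First-order correspondent: forall x forall z (x R^3 z -> exists w (x = w & zRw)).

forall x forall z (x R^3 z -> exists w (x = w & zRw))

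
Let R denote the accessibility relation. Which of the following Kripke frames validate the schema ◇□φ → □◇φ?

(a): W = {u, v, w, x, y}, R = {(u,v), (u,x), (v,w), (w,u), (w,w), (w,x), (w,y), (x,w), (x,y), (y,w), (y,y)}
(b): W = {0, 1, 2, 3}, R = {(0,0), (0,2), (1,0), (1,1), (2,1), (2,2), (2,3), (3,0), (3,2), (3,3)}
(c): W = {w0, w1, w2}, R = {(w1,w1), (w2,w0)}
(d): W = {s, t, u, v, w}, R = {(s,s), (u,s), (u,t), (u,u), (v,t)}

Frame correspondent (Sahlqvist): ∀x ∀y ∀z (Rxy ∧ Rxz → ∃w (Ryw ∧ Rzw)) — i.e. convergence.
(a): fails — Rwu and Rwx but u and x have no common successor.
(b): holds.
(c): fails — Rw2w0 and Rw2w0 but w0 and w0 have no common successor.
(d): fails — Rut and Rut but t and t have no common successor.

(b)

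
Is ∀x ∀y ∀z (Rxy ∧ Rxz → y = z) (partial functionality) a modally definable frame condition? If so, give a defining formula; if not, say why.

Yes, by ◇p → □p

The condition is partial functionality. A defining modal formula is ◇p → □p.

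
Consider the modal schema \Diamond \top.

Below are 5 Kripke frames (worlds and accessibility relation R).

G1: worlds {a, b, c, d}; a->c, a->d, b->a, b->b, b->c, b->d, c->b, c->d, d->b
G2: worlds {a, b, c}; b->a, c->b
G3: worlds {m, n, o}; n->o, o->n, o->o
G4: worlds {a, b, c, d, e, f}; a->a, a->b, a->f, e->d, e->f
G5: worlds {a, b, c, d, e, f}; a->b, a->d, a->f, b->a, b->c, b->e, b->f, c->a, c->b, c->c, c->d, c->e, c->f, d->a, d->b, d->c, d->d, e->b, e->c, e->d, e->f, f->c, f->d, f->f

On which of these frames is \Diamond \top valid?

G1, G5

Frame correspondent (Sahlqvist): \forall x \exists y Rxy — i.e. seriality.
G1: condition met.
G2: fails — world a has no successor.
G3: fails — world m has no successor.
G4: fails — world b has no successor.
G5: condition met.
Valid on: G1, G5.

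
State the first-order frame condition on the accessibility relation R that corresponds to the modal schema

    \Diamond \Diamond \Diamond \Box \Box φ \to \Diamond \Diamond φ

\forall x \forall y (x R^3 y \to \exists w (y R^2 w \wedge x R^2 w))

This is a Sahlqvist (Geach-type) schema ◇^3□^2φ → □^0◇^2φ.
Minimal-valuation argument: fix x; take any y with xR^3y and any z with xR^0z. Set V(φ) to the set of worlds R-reachable from y in exactly 2 steps. Then □^2φ holds at y, so the antecedent holds at x; validity forces ◇^2φ at z, giving a w with zR^2w and yR^2w.
First-order correspondent: \forall x \forall y (x R^3 y \to \exists w (y R^2 w \wedge x R^2 w)).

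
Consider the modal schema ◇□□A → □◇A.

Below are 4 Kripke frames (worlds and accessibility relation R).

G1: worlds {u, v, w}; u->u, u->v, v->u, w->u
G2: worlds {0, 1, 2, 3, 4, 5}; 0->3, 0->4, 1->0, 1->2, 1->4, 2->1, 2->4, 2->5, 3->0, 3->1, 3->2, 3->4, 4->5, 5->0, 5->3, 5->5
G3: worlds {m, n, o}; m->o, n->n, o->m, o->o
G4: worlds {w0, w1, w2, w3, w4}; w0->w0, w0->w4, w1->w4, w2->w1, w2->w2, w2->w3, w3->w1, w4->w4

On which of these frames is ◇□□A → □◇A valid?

G1, G2, G3

This is the axiom for a generalized confluence (Geach) condition; its first-order frame correspondent is ∀x ∀y ∀z ((xRy ∧ xRz) → ∃w (yR²w ∧ zRw)).
G1: satisfies the condition.
G2: satisfies the condition.
G3: satisfies the condition.
G4: fails — w2Rw1, w2Rw2 but no w with w1R²w and w2Rw.
Valid on: G1, G2, G3.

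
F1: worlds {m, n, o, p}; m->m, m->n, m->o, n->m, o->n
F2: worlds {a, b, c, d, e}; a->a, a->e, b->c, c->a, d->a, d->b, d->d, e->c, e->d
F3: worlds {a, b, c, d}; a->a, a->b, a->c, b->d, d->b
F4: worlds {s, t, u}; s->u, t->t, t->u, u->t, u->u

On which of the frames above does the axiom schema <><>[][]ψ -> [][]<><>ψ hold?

The schema corresponds to a generalized confluence (Geach) condition: forall x forall y forall z ((x R^2 y & x R^2 z) -> exists w (y R^2 w & z R^2 w)).
F1: holds.
F2: holds.
F3: fails — aR²a, aR²c but no w with aR²w and cR²w.
F4: holds.

F1, F2, F4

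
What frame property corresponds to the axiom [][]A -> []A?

Density

Suppose □□A→□A is valid. Take Rxy and set V(A)={w : xR²w}. Then □□A at x, so □A at x, so A at y, i.e. ∃z(Rxz∧Rzy).
The converse is a direct semantic check.
Frame condition: forall x forall y (Rxy -> exists z (Rxz & Rzy)).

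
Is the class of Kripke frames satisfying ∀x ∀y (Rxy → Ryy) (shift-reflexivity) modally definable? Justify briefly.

The condition is shift-reflexivity. A defining modal formula is □(□r → r).
Suppose □(□r→r) is valid. Take Rxy and set V(r)={w : Ryw}. Then at y, □r holds; since □(□r→r) at x, □r→r at y, so r at y, i.e. Ryy.

Yes — defined by □(□r → r)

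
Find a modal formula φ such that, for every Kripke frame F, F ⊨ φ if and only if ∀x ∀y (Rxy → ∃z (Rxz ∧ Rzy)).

□□p → □p

A defining formula is □□p → □p (the C4 axiom).
Suppose □□p→□p is valid. Take Rxy and set V(p)={w : xR²w}. Then □□p at x, so □p at x, so p at y, i.e. ∃z(Rxz∧Rzy).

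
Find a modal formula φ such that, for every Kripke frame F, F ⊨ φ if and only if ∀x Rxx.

This is reflexivity; the standard corresponding axiom is T: □s → s.
Suppose □s→s is valid. At any x set V(s)={w : Rxw}. Then □s holds at x, so s holds at x, i.e. Rxx.

□s → s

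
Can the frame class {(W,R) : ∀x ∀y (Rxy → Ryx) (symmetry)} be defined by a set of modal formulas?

Yes, by q → □◇q

Yes: it is symmetry, defined by the B schema q → □◇q.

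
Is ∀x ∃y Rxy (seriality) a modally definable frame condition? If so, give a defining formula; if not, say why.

Yes: it is seriality, defined by the D schema □r → ◇r.

Definable; □r → ◇r defines it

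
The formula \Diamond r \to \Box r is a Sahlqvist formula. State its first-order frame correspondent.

Partial functionality

Suppose ◇r→□r is valid. Take Rxy, Rxz and set V(r)={y}. Then ◇r at x, so □r at x, so r at z, i.e. z=y.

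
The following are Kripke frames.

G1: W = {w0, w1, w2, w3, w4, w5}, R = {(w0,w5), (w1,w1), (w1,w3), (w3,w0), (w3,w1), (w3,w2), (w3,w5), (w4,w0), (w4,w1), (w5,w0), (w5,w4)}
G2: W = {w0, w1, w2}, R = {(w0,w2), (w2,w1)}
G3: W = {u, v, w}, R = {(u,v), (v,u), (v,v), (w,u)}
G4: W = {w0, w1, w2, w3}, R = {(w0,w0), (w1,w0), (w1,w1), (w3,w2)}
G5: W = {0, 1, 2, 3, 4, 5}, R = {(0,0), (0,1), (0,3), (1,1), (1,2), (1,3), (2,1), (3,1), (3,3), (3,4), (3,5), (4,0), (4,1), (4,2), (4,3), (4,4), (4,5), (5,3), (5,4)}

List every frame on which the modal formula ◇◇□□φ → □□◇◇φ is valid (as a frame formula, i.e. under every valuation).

The schema corresponds to a generalized confluence (Geach) condition: ∀x ∀y ∀z ((xR²y ∧ xR²z) → ∃w (yR²w ∧ zR²w)).
G1: fails — w0R²w0, w0R²w4 but no w with w0R²w and w4R²w.
G2: fails — w0R²w1, w0R²w1 but no w with w1R²w and w1R²w.
G3: holds.
G4: holds.
G5: holds.

G3, G4, G5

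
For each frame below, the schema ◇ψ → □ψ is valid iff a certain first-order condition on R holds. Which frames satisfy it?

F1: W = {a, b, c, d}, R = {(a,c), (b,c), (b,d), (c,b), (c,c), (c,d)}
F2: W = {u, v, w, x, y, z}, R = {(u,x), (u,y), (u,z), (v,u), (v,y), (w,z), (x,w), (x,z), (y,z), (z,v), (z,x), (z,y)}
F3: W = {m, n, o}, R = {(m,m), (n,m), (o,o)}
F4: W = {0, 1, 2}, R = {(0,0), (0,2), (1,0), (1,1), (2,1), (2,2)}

The schema corresponds to partial functionality: ∀x ∀y ∀z (Rxy ∧ Rxz → y = z).
F1: fails — b sees both c and d.
F2: fails — u sees both x and y.
F3: ✓.
F4: fails — 0 sees both 0 and 2.
Valid on: F3.

F3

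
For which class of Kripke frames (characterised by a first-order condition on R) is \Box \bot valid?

□⊥ is valid iff no world has any successor (otherwise □⊥ fails at any world with one).
Conversely, any frame satisfying \forall x \forall y \neg Rxy validates the schema.
Frame condition: \forall x \forall y \neg Rxy.

Emptiness of R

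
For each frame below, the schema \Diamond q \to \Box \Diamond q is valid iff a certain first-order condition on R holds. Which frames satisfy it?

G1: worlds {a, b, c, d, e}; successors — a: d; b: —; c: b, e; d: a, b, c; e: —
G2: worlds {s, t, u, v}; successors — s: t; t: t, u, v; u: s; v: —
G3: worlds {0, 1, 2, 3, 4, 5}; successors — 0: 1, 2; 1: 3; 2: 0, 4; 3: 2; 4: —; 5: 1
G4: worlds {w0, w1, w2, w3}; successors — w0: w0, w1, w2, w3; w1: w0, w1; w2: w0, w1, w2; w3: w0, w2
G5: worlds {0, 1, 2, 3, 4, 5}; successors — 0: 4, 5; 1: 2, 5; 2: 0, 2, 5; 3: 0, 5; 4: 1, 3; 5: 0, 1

none

Frame correspondent (Sahlqvist): \forall x \forall y \forall z (Rxy \wedge Rxz \to Ryz) — i.e. the Euclidean property.
G1: fails — Rad and Rad but not Rdd.
G2: fails — Rtv and Rtv but not Rvv.
G3: fails — R02 and R02 but not R22.
G4: fails — Rw0w1 and Rw0w2 but not Rw1w2.
G5: fails — R04 and R04 but not R44.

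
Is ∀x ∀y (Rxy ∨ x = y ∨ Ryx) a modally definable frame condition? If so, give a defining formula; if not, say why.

No

If a class were modally definable it would be closed under disjoint unions (Goldblatt–Thomason).
Take 4 disjoint single-world reflexive frames: each is trivially connected, but their disjoint union has 4 worlds with no edge between distinct components, so it is not connected.
So the class is not modally definable.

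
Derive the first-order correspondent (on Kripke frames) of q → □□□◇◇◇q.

∀x ∀z (xR³z → ∃w (x = w ∧ zR³w))

This is a Sahlqvist (Geach-type) schema ◇^0□^0q → □^3◇^3q.
First-order correspondent: ∀x ∀z (xR³z → ∃w (x = w ∧ zR³w)).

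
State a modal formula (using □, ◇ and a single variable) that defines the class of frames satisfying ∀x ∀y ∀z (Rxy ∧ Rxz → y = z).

◇q → □q

This is partial functionality; the standard corresponding axiom is CD: ◇q → □q.
Suppose ◇q→□q is valid. Take Rxy, Rxz and set V(q)={y}. Then ◇q at x, so □q at x, so q at z, i.e. z=y.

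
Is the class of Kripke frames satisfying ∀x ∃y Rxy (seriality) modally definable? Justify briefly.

The condition is seriality. A defining modal formula is □r → ◇r.

Yes — defined by □r → ◇r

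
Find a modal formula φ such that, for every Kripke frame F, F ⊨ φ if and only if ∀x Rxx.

A defining formula is □r → r (the T axiom).
Suppose □r→r is valid. At any x set V(r)={w : Rxw}. Then □r holds at x, so r holds at x, i.e. Rxx.

□r → r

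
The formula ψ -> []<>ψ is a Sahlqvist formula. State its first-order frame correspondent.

symmetry

Suppose ψ→□◇ψ is valid. Take Rxy and set V(ψ)={x}. Then ψ at x, so □◇ψ at x, so ◇ψ at y, so some z with Ryz has ψ; z=x, i.e. Ryx.
Conversely, on a frame with symmetry the schema holds at every world under every valuation.
So the correspondent is symmetry.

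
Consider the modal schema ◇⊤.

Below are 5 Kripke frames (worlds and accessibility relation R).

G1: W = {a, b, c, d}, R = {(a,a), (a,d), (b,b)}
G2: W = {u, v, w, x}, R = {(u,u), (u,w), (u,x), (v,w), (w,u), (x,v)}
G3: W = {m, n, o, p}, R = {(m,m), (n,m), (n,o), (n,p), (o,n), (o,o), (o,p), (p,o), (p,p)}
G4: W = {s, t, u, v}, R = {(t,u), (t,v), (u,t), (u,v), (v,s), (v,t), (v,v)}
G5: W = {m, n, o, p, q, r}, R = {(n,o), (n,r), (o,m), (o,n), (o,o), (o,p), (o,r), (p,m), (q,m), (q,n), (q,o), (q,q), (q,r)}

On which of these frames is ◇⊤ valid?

Frame correspondent (Sahlqvist): ∀x ∃y Rxy — i.e. seriality.
G1: fails — world c has no successor.
G2: satisfies the condition.
G3: satisfies the condition.
G4: fails — world s has no successor.
G5: fails — world m has no successor.

G2, G3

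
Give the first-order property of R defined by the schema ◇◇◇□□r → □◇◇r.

∀x ∀y ∀z ((xR³y ∧ xRz) → ∃w (yR²w ∧ zR²w))

This is a Sahlqvist (Geach-type) schema ◇^3□^2r → □^1◇^2r.
First-order correspondent: ∀x ∀y ∀z ((xR³y ∧ xRz) → ∃w (yR²w ∧ zR²w)).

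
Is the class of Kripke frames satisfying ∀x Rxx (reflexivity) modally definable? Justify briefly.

Yes: it is reflexivity, defined by the T schema □p → p.

Definable; □p → p defines it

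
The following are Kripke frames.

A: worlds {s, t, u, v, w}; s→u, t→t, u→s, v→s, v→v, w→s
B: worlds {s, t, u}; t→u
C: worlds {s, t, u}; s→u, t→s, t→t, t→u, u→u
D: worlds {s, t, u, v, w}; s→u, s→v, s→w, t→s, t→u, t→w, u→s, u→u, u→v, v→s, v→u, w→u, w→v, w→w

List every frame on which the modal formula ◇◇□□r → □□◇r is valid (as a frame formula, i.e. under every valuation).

This is the axiom for a generalized confluence (Geach) condition; its first-order frame correspondent is ∀x ∀y ∀z ((xR²y ∧ xR²z) → ∃w (yR²w ∧ zRw)).
A: fails — sR²s, sR²s but no w* with sR²w* and sRw*.
B: holds.
C: holds.
D: holds.
Valid on: B, C, D.

B, C, D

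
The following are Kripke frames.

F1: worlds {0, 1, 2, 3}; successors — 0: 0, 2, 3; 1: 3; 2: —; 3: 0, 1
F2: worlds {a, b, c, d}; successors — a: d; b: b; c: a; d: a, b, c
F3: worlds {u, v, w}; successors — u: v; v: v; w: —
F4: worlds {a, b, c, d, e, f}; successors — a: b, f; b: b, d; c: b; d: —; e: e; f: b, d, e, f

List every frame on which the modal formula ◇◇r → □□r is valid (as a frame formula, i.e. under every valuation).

F3

This is the axiom for a generalized confluence (Geach) condition; its first-order frame correspondent is ∀x ∀y ∀z ((xR²y ∧ xR²z) → ∃w (y = w ∧ z = w)).
F1: fails — 0R²0, 0R²1 but 0 ≠ 1.
F2: fails — aR²a, aR²b but a ≠ b.
F3: satisfies the condition.
F4: fails — aR²b, aR²d but b ≠ d.
Valid on: F3.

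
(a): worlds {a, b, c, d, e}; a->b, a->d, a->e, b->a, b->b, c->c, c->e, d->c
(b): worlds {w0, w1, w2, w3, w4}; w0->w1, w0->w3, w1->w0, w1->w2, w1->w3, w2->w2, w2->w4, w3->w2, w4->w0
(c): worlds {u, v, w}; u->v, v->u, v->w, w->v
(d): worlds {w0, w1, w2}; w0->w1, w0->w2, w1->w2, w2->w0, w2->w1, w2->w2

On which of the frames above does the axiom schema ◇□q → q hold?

(c)

Frame correspondent (Sahlqvist): ∀x ∀y (xRy → ∃w (yRw ∧ x = w)) — i.e. a generalized confluence (Geach) condition.
(a): fails — aRd but no w with dRw and a=w.
(b): fails — w0Rw3 but no w with w3Rw and w0=w.
(c): holds.
(d): fails — w0Rw1 but no w with w1Rw and w0=w.
Valid on: (c).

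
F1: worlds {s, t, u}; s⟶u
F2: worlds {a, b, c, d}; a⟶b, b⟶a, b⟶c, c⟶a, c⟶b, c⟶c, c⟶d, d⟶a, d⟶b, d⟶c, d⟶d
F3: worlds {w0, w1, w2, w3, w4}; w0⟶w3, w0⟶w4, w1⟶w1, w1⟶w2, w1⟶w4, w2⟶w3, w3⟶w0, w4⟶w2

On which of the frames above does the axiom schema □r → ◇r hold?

This is the axiom for seriality; its first-order frame correspondent is ∀x ∃y Rxy.
F1: fails — world t has no successor.
F2: ✓.
F3: ✓.
Valid on: F2, F3.

F2, F3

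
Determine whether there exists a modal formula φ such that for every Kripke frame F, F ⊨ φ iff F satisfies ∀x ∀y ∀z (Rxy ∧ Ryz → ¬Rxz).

Modal frame validity is preserved under surjective bounded morphisms.
The 3-cycle (worlds a,b,c with a→b→c→a) is intransitive. Mapping every world to a single reflexive point • is a surjective bounded morphism; the reflexive point is not intransitive (R••∧R•• but R••).
Hence intransitivity is not modally definable.

Not modally definable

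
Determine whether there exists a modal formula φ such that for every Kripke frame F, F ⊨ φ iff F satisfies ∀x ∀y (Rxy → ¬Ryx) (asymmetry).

Modal frame validity is preserved under surjective bounded morphisms.
The 4-cycle (worlds s,t,u,v with s→t→u→v→s) is asymmetric. Mapping every world to a single reflexive point • is a surjective bounded morphism, and the reflexive point is not asymmetric (R•• but asymmetry requires ¬R••).
So no modal formula (or set of formulas) defines exactly the asymmetric frames.

No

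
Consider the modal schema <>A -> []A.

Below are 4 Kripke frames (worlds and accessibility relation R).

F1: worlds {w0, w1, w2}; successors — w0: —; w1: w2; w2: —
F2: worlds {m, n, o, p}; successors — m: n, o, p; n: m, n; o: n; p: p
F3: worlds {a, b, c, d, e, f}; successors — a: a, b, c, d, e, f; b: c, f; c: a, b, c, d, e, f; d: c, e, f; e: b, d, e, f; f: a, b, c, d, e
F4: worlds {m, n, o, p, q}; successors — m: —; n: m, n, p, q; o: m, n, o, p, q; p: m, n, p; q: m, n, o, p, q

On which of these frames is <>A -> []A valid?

F1

This is the axiom for partial functionality; its first-order frame correspondent is forall x forall y forall z (Rxy & Rxz -> y = z).
F1: condition met.
F2: fails — m sees both n and o.
F3: fails — a sees both a and b.
F4: fails — n sees both m and n.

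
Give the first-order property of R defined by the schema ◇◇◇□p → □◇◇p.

∀x ∀y ∀z ((xR³y ∧ xRz) → ∃w (yRw ∧ zR²w))

This is a Sahlqvist (Geach-type) schema ◇^3□^1p → □^1◇^2p.
First-order correspondent: ∀x ∀y ∀z ((xR³y ∧ xRz) → ∃w (yRw ∧ zR²w)).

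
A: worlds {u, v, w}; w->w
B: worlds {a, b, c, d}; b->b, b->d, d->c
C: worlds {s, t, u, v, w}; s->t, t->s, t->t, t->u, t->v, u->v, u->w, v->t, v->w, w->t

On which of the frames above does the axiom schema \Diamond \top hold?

The schema corresponds to seriality: \forall x \exists y Rxy.
A: fails — world u has no successor.
B: fails — world a has no successor.
C: holds.
Valid on: C.

C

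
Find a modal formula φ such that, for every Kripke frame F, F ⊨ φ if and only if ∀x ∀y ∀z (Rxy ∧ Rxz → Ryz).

◇p → □◇p

This is the Euclidean property; the standard corresponding axiom is 5: ◇p → □◇p.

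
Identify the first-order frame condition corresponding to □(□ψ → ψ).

Suppose □(□ψ→ψ) is valid. Take Rxy and set V(ψ)={w : Ryw}. Then at y, □ψ holds; since □(□ψ→ψ) at x, □ψ→ψ at y, so ψ at y, i.e. Ryy.
Conversely, on a frame with shift-reflexivity the schema holds at every world under every valuation.
So the correspondent is shift-reflexivity.

shift-reflexivity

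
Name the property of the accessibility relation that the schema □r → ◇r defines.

seriality: ∀x ∃y Rxy

This is the D axiom.
It corresponds to seriality: ∀x ∃y Rxy.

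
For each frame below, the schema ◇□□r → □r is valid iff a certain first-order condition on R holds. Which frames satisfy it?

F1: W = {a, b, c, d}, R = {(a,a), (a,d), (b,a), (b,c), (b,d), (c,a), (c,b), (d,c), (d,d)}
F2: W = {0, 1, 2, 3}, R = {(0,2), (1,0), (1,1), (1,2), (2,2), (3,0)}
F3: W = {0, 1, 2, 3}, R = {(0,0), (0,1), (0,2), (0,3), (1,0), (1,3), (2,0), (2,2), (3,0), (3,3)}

The schema corresponds to a generalized confluence (Geach) condition: ∀x ∀y ∀z ((xRy ∧ xRz) → ∃w (yR²w ∧ z = w)).
F1: fails — cRa, cRb but no w with aR²w and b=w.
F2: fails — 1R0, 1R0 but no w with 0R²w and 0=w.
F3: condition met.
Valid on: F3.

F3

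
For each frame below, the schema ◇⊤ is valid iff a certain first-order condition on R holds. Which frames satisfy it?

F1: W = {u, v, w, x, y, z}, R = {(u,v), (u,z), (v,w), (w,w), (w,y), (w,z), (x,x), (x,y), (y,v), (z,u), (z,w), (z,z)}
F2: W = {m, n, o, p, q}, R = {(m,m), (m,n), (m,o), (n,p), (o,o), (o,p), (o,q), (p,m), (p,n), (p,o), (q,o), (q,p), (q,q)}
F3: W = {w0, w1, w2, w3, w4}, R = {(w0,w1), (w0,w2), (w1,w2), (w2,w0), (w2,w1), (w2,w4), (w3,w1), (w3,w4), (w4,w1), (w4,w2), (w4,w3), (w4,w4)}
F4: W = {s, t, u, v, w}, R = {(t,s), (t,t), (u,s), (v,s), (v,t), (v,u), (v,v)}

Frame correspondent (Sahlqvist): ∀x ∃y Rxy — i.e. seriality.
F1: condition met.
F2: condition met.
F3: condition met.
F4: fails — world s has no successor.
Valid on: F1, F2, F3.

F1, F2, F3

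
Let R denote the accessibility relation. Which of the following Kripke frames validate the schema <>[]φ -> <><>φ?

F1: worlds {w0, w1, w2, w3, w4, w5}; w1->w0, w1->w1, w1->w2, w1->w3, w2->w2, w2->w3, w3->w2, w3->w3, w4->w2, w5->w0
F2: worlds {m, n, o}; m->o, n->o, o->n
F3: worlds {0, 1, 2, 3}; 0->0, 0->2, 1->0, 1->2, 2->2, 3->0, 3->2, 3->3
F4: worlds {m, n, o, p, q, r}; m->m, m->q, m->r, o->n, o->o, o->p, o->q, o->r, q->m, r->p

Frame correspondent (Sahlqvist): forall x forall y (xRy -> exists w (yRw & x R^2 w)) — i.e. a generalized confluence (Geach) condition.
F1: fails — w1Rw0 but no w with w0Rw and w1R²w.
F2: holds.
F3: holds.
F4: fails — oRn but no w with nRw and oR²w.

F2, F3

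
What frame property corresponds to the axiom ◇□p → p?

Symmetry

This schema is equivalent to the B axiom p → □◇p.
It corresponds to symmetry: ∀x ∀y (Rxy → Ryx).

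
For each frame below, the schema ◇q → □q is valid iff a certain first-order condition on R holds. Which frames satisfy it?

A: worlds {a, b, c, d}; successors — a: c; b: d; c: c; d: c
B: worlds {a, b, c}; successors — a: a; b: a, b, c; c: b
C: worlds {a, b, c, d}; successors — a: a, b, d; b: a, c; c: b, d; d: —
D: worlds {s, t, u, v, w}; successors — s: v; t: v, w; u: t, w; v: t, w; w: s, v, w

Frame correspondent (Sahlqvist): ∀x ∀y ∀z (Rxy ∧ Rxz → y = z) — i.e. partial functionality.
A: condition met.
B: fails — b sees both a and b.
C: fails — a sees both a and b.
D: fails — t sees both v and w.

A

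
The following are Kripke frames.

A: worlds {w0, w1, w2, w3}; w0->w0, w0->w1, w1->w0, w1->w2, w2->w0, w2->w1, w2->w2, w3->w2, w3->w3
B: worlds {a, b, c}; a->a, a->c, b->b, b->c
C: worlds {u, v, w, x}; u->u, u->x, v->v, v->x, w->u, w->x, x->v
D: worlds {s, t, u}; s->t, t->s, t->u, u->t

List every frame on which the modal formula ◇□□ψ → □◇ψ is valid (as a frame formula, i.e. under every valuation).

A, C

Frame correspondent (Sahlqvist): ∀x ∀y ∀z ((xRy ∧ xRz) → ∃w (yR²w ∧ zRw)) — i.e. a generalized confluence (Geach) condition.
A: condition met.
B: fails — aRa, aRc but no w with aR²w and cRw.
C: condition met.
D: fails — sRt, sRt but no w with tR²w and tRw.
Valid on: A, C.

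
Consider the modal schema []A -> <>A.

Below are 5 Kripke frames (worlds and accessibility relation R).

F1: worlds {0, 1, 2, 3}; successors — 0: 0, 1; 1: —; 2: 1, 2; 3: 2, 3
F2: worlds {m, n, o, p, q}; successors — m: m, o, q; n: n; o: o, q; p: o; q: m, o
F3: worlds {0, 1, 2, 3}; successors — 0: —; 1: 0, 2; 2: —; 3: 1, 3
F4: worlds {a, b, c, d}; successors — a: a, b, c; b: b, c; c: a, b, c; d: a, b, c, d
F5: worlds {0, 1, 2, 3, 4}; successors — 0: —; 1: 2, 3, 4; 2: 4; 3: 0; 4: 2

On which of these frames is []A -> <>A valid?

Frame correspondent (Sahlqvist): forall x exists y Rxy — i.e. seriality.
F1: fails — world 1 has no successor.
F2: satisfies the condition.
F3: fails — world 0 has no successor.
F4: satisfies the condition.
F5: fails — world 0 has no successor.

F2, F4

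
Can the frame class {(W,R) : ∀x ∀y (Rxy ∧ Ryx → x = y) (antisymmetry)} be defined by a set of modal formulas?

If a class were modally definable it would be closed under surjective bounded morphisms (Goldblatt–Thomason).
The 4-cycle (worlds s,t,u,v with s→t→u→v→s) is antisymmetric. Sending even-indexed worlds to a and odd-indexed worlds to b is a surjective bounded morphism onto the two-world frame with a↔b, which is not antisymmetric.
So no modal formula (or set of formulas) defines exactly the antisymmetric frames.

No — not modally definable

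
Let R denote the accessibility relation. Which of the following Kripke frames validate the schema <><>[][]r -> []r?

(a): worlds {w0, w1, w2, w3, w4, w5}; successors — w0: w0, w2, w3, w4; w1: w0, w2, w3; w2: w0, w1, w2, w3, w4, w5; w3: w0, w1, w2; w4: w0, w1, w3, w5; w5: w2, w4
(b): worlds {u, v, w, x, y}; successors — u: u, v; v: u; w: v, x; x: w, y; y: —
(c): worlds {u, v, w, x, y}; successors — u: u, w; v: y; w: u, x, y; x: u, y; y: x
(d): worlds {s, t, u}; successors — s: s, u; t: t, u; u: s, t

This is the axiom for a generalized confluence (Geach) condition; its first-order frame correspondent is forall x forall y forall z ((x R^2 y & xRz) -> exists w (y R^2 w & z = w)).
(a): fails — w2R²w4, w2Rw5 but no w with w4R²w and w5=w.
(b): fails — wR²u, wRx but no t with uR²t and x=t.
(c): fails — uR²y, uRw but no t with yR²t and w=t.
(d): condition met.
Valid on: (d).

(d)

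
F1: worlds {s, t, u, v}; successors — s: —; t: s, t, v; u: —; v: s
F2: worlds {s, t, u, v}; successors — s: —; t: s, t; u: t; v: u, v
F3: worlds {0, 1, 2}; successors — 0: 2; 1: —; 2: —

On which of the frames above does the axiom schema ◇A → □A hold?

F3

The schema corresponds to partial functionality: ∀x ∀y ∀z (Rxy ∧ Rxz → y = z).
F1: fails — t sees both s and t.
F2: fails — t sees both s and t.
F3: condition met.
Valid on: F3.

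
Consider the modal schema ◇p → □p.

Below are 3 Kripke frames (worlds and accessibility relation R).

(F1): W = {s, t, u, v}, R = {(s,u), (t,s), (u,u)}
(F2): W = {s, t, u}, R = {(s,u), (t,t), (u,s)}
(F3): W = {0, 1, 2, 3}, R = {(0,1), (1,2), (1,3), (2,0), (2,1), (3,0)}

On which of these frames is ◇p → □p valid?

Frame correspondent (Sahlqvist): ∀x ∀y ∀z (Rxy ∧ Rxz → y = z) — i.e. partial functionality.
(F1): condition met.
(F2): condition met.
(F3): fails — 1 sees both 2 and 3.
Valid on: (F1), (F2).

(F1), (F2)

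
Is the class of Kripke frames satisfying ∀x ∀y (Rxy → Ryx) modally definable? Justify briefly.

Definable; p → □◇p defines it

This is a Sahlqvist condition; the B axiom p → □◇p defines it.
Suppose p→□◇p is valid. Take Rxy and set V(p)={x}. Then p at x, so □◇p at x, so ◇p at y, so some z with Ryz has p; z=x, i.e. Ryx.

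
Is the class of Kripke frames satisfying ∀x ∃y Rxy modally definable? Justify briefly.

Yes — defined by □p → ◇p

The condition is seriality. A defining modal formula is □p → ◇p.
Suppose □p→◇p is valid. At any x set V(p)=W. Then □p at x, so ◇p at x, so x has a successor.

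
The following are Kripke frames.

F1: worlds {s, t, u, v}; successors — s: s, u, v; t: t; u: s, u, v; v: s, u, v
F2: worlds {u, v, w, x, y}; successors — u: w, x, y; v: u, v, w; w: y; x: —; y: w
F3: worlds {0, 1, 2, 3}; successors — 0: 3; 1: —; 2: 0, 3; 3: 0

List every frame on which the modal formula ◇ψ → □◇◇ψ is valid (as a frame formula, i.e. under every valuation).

F1

The schema corresponds to a generalized confluence (Geach) condition: ∀x ∀y ∀z ((xRy ∧ xRz) → ∃w (y = w ∧ zR²w)).
F1: satisfies the condition.
F2: fails — uRw, uRx but no t with w=t and xR²t.
F3: fails — 2R0, 2R3 but no w with 0=w and 3R²w.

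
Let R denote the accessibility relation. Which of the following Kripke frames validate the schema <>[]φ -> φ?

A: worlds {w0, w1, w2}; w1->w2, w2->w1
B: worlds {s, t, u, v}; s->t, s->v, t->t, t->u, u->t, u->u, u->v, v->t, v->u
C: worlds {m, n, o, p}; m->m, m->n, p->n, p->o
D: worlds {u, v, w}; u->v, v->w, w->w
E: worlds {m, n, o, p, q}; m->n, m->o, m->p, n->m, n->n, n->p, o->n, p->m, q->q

Frame correspondent (Sahlqvist): forall x forall y (Rxy -> Ryx) — i.e. symmetry.
A: ✓.
B: fails — Rvt but not Rtv.
C: fails — Rpo but not Rop.
D: fails — Ruv but not Rvu.
E: fails — Ron but not Rno.
Valid on: A.

A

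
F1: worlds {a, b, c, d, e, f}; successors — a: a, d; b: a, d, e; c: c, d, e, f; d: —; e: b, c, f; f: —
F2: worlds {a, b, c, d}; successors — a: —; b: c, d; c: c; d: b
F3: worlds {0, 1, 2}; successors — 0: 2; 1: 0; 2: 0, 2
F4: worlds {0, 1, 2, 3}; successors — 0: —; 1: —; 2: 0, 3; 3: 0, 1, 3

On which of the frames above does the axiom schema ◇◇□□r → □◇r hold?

F3

The schema corresponds to a generalized confluence (Geach) condition: ∀x ∀y ∀z ((xR²y ∧ xRz) → ∃w (yR²w ∧ zRw)).
F1: fails — aR²a, aRd but no w with aR²w and dRw.
F2: fails — bR²c, bRd but no w with cR²w and dRw.
F3: ✓.
F4: fails — 2R²0, 2R0 but no w with 0R²w and 0Rw.
Valid on: F3.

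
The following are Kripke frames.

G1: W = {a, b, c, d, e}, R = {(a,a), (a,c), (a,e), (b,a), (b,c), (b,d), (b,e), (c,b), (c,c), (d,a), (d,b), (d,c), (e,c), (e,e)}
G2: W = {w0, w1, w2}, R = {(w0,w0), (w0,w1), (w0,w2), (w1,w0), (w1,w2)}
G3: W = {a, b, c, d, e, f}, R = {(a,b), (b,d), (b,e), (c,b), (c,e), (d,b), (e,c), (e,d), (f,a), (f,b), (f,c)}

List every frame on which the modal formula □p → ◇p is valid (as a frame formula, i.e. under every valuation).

G1, G3

The schema corresponds to seriality: ∀x ∃y Rxy.
G1: ✓.
G2: fails — world w2 has no successor.
G3: ✓.
Valid on: G1, G3.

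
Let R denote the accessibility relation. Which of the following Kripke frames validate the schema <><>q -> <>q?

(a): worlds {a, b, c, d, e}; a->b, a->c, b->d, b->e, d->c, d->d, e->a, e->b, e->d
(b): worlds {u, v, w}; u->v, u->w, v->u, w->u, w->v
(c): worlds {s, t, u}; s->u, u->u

Frame correspondent (Sahlqvist): forall x forall y (x R^2 y -> exists w (y = w & xRw)) — i.e. a generalized confluence (Geach) condition.
(a): fails — aR²d but no w with d=w and aRw.
(b): fails — uR²u but no t with u=t and uRt.
(c): holds.
Valid on: (c).

(c)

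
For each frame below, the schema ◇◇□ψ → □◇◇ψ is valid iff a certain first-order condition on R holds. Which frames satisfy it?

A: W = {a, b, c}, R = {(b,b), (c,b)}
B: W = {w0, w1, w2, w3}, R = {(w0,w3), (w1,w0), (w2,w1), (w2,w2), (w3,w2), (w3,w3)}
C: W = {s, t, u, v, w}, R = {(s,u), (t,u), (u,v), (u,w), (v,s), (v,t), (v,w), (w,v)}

A

The schema corresponds to a generalized confluence (Geach) condition: ∀x ∀y ∀z ((xR²y ∧ xRz) → ∃w (yRw ∧ zR²w)).
A: holds.
B: fails — w2R²w0, w2Rw2 but no w with w0Rw and w2R²w.
C: fails — uR²s, uRw but no w* with sRw* and wR²w*.
Valid on: A.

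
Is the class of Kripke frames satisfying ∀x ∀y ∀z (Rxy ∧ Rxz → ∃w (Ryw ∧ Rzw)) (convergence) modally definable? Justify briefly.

Yes — defined by ◇□r → □◇r

This is a Sahlqvist condition; the .2 axiom ◇□r → □◇r defines it.
Suppose ◇□r→□◇r is valid. Take Rxy, Rxz and set V(r)={w : Ryw}. Then □r at y so ◇□r at x, so □◇r at x, so ◇r at z, giving w with Rzw and Ryw.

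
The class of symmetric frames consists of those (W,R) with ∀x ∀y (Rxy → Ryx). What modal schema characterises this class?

p → □◇p

The condition is symmetry. The B schema p → □◇p defines it.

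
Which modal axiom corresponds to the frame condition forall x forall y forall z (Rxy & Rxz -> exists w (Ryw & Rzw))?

This is convergence; the standard corresponding axiom is .2: ◇□q → □◇q.
Suppose ◇□q→□◇q is valid. Take Rxy, Rxz and set V(q)={w : Ryw}. Then □q at y so ◇□q at x, so □◇q at x, so ◇q at z, giving w with Rzw and Ryw.

◇□q → □◇q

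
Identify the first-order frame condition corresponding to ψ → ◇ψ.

Reflexivity

This schema is equivalent to the T axiom □ψ → ψ.
Its frame correspondent is reflexivity — ∀x Rxx.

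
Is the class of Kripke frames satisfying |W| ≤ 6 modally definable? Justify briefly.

Not definable by any modal formula

If a class were modally definable it would be closed under disjoint unions (Goldblatt–Thomason).
Any modal formula valid on each of 7 disjoint one-world frames is valid on their disjoint union (validity is preserved under disjoint unions). Each one-world frame has |W|=1≤6, but the union has |W|=7.
So the class is not modally definable.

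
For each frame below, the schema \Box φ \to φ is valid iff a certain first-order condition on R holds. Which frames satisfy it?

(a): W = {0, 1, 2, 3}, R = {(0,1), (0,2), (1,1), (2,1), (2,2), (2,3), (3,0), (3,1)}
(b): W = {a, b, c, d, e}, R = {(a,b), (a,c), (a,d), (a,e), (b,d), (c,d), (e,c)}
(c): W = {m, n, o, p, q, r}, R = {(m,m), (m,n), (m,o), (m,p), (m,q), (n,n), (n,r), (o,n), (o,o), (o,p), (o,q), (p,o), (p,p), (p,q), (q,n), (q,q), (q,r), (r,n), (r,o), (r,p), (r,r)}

(c)

Frame correspondent (Sahlqvist): \forall x Rxx — i.e. reflexivity.
(a): fails — world 0 does not see itself.
(b): fails — world a does not see itself.
(c): satisfies the condition.
Valid on: (c).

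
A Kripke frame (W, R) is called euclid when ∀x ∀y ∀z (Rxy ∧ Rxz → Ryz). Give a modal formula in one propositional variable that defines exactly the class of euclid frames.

◇s → □◇s

The condition is the Euclidean property. The 5 schema ◇s → □◇s defines it.
Suppose ◇s→□◇s is valid. Take Rxy, Rxz and set V(s)={y}. Then ◇s at x, so □◇s at x, so ◇s at z, so some w with Rzw has s; w=y, i.e. Rzy. By symmetry of the argument, Ryz.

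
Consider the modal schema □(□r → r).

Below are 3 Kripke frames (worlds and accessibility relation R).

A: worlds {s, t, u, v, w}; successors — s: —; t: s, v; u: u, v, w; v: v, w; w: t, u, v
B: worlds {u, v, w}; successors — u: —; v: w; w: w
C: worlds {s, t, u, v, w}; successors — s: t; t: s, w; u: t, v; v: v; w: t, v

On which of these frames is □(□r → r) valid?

The schema corresponds to shift-reflexivity: ∀x ∀y (Rxy → Ryy).
A: fails — Rwt but not Rtt.
B: condition met.
C: fails — Rwt but not Rtt.
Valid on: B.

B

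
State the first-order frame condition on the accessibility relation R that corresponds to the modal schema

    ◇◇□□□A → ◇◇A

This is a Sahlqvist (Geach-type) schema ◇^2□^3A → □^0◇^2A.
First-order correspondent: ∀x ∀y (xR²y → ∃w (yR³w ∧ xR²w)).

∀x ∀y (xR²y → ∃w (yR³w ∧ xR²w))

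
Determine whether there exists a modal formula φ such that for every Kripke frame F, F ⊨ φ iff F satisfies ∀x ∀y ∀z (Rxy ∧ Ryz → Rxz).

This is a Sahlqvist condition; the 4 axiom □p → □□p defines it.
Suppose □p→□□p is valid. Take Rxy, Ryz and set V(p)={w : Rxw}. Then □p at x, so □□p at x, so □p at y, so p at z, i.e. Rxz.

Definable; □p → □□p defines it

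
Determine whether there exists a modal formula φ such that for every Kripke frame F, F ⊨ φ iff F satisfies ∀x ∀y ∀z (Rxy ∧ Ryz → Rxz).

The condition is transitivity. A defining modal formula is □q → □□q.
Suppose □q→□□q is valid. Take Rxy, Ryz and set V(q)={w : Rxw}. Then □q at x, so □□q at x, so □q at y, so q at z, i.e. Rxz.

Definable; □q → □□q defines it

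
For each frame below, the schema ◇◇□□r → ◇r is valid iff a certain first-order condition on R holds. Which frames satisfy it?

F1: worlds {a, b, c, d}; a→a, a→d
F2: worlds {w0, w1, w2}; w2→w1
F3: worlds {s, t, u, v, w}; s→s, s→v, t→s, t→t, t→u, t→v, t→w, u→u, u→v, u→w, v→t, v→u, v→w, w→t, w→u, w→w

F2, F3

Frame correspondent (Sahlqvist): ∀x ∀y (xR²y → ∃w (yR²w ∧ xRw)) — i.e. a generalized confluence (Geach) condition.
F1: fails — aR²d but no w with dR²w and aRw.
F2: satisfies the condition.
F3: satisfies the condition.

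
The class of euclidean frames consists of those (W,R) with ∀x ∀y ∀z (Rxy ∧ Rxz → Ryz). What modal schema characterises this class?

◇p → □◇p

The condition is the Euclidean property. The 5 schema ◇p → □◇p defines it.
Suppose ◇p→□◇p is valid. Take Rxy, Rxz and set V(p)={y}. Then ◇p at x, so □◇p at x, so ◇p at z, so some w with Rzw has p; w=y, i.e. Rzy. By symmetry of the argument, Ryz.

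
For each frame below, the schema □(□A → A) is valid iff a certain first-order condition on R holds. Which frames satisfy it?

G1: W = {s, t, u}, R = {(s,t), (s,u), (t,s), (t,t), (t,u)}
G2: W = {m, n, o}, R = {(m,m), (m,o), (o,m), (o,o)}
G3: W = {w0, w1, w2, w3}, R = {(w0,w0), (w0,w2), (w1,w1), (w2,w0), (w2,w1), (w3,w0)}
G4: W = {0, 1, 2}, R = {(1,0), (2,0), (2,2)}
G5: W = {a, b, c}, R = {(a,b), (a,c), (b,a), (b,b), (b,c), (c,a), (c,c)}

Frame correspondent (Sahlqvist): ∀x ∀y (Rxy → Ryy) — i.e. shift-reflexivity.
G1: fails — Rts but not Rss.
G2: satisfies the condition.
G3: fails — Rw0w2 but not Rw2w2.
G4: fails — R10 but not R00.
G5: fails — Rba but not Raa.
Valid on: G2.

G2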